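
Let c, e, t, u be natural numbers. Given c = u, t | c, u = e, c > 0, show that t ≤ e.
Since c = u and u = e, c = e. t | c and c > 0, therefore t ≤ c. Since c = e, t ≤ e.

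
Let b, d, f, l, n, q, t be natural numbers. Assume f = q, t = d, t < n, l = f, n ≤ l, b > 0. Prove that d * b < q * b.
Because l = f and n ≤ l, n ≤ f. Since t < n, t < f. From t = d, d < f. f = q, so d < q. Combining with b > 0, by multiplying by a positive, d * b < q * b.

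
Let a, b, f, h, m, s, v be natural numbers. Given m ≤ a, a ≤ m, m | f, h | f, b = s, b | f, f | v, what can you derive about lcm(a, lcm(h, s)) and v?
lcm(a, lcm(h, s)) | v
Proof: m ≤ a and a ≤ m, therefore m = a. m | f, so a | f. b = s and b | f, therefore s | f. h | f, so lcm(h, s) | f. a | f, so lcm(a, lcm(h, s)) | f. From f | v, lcm(a, lcm(h, s)) | v.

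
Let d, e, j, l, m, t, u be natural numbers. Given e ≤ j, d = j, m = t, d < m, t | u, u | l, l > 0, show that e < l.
From m = t and d < m, d < t. Since d = j, j < t. Since e ≤ j, e < t. t | u and u | l, so t | l. l > 0, so t ≤ l. e < t, so e < l.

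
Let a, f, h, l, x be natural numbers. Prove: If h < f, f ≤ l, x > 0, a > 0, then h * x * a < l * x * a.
h < f and f ≤ l, thus h < l. x > 0, so h * x < l * x. Since a > 0, h * x * a < l * x * a.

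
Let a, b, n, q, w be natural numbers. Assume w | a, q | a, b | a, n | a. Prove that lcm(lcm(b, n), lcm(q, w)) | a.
b | a and n | a, therefore lcm(b, n) | a. q | a and w | a, therefore lcm(q, w) | a. lcm(b, n) | a, so lcm(lcm(b, n), lcm(q, w)) | a.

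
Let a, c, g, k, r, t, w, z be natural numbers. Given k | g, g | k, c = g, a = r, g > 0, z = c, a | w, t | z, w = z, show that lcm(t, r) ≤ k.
Since g | k and k | g, g = k. z = c and c = g, so z = g. From w = z and a | w, a | z. a = r, so r | z. From t | z, lcm(t, r) | z. Since z = g, lcm(t, r) | g. Since g > 0, lcm(t, r) ≤ g. g = k, so lcm(t, r) ≤ k.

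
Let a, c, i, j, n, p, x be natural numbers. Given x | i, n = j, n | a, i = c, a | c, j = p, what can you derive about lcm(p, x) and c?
lcm(p, x) | c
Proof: n = j and j = p, thus n = p. Because n | a and a | c, n | c. Since n = p, p | c. i = c and x | i, therefore x | c. Since p | c, lcm(p, x) | c.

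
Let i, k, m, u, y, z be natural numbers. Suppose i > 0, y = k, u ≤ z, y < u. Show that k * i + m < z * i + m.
y = k and y < u, hence k < u. Since u ≤ z, k < z. i > 0, so k * i < z * i. Then k * i + m < z * i + m.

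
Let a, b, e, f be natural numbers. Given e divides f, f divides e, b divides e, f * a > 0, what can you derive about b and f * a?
b ≤ f * a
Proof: e divides f and f divides e, thus e = f. b divides e, so b divides f. Then b divides f * a. Because f * a > 0, b ≤ f * a.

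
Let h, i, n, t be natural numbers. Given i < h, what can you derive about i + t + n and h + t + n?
i + t + n < h + t + n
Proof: i < h, hence i + t < h + t. Then i + t + n < h + t + n.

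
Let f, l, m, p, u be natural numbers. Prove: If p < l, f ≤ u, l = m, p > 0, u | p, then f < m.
Because u | p and p > 0, u ≤ p. p < l, so u < l. f ≤ u, so f < l. l = m, so f < m.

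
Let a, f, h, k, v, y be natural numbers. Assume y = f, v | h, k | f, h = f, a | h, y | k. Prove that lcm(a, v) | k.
y = f and y | k, so f | k. k | f, so f = k. Since h = f, h = k. a | h and v | h, hence lcm(a, v) | h. Since h = k, lcm(a, v) | k.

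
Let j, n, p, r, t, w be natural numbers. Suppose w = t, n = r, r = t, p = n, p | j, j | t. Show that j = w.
n = r and r = t, therefore n = t. p = n and p | j, thus n | j. From n = t, t | j. Since j | t, t = j. From w = t, w = j. Then j = w.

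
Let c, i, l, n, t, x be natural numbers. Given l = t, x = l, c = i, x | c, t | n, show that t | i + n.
From c = i and x | c, x | i. x = l, so l | i. l = t, so t | i. Since t | n, t | i + n.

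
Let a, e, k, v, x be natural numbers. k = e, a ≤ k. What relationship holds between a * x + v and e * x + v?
a * x + v ≤ e * x + v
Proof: k = e and a ≤ k, hence a ≤ e. Then a * x ≤ e * x. Then a * x + v ≤ e * x + v.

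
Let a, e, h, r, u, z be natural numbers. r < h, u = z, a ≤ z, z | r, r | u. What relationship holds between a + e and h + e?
a + e < h + e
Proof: From u = z and r | u, r | z. z | r, so r = z. Because r < h, z < h. a ≤ z, so a < h. Then a + e < h + e.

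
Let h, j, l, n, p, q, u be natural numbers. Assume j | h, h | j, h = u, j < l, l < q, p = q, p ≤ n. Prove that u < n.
j | h and h | j, therefore j = h. Since h = u, j = u. j < l and l < q, thus j < q. From p = q and p ≤ n, q ≤ n. j < q, so j < n. j = u, so u < n.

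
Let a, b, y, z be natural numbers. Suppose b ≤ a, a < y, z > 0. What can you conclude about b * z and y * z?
b * z < y * z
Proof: b ≤ a and a < y, so b < y. z > 0, so b * z < y * z.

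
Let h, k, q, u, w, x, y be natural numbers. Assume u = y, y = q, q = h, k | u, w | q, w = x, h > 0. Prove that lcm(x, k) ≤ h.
w = x and w | q, therefore x | q. From u = y and y = q, u = q. Since k | u, k | q. Since x | q, lcm(x, k) | q. Since q = h, lcm(x, k) | h. h > 0, so lcm(x, k) ≤ h.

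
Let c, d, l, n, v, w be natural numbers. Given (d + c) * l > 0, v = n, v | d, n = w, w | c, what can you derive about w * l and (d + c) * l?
w * l ≤ (d + c) * l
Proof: v = n and n = w, thus v = w. v | d, so w | d. w | c, so w | d + c. Then w * l | (d + c) * l. From (d + c) * l > 0, w * l ≤ (d + c) * l.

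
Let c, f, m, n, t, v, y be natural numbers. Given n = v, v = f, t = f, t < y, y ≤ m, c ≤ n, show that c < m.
Since n = v and v = f, n = f. c ≤ n, so c ≤ f. t = f and t < y, hence f < y. Since y ≤ m, f < m. Since c ≤ f, c < m.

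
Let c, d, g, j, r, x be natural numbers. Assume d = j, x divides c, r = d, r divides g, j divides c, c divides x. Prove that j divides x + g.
c divides x and x divides c, thus c = x. j divides c, so j divides x. r = d and d = j, so r = j. r divides g, so j divides g. Since j divides x, j divides x + g.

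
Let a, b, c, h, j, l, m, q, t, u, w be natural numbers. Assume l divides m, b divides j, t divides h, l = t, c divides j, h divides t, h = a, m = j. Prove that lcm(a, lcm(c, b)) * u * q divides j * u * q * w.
t divides h and h divides t, therefore t = h. l = t, so l = h. Since h = a, l = a. l divides m, so a divides m. Since m = j, a divides j. c divides j and b divides j, thus lcm(c, b) divides j. Because a divides j, lcm(a, lcm(c, b)) divides j. Then lcm(a, lcm(c, b)) * u divides j * u. Then lcm(a, lcm(c, b)) * u * q divides j * u * q. Then lcm(a, lcm(c, b)) * u * q divides j * u * q * w.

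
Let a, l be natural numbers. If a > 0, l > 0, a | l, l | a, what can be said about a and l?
a = l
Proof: l | a and a > 0, so l ≤ a. a | l and l > 0, hence a ≤ l. l ≤ a, so l = a. Then a = l.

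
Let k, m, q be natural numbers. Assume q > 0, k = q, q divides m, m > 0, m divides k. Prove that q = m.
Since q divides m and m > 0, q ≤ m. Because k = q and m divides k, m divides q. Since q > 0, m ≤ q. q ≤ m, so q = m.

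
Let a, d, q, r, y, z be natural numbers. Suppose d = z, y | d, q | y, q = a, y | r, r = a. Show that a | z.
Since r = a and y | r, y | a. Because q = a and q | y, a | y. Since y | a, y = a. d = z and y | d, so y | z. Because y = a, a | z.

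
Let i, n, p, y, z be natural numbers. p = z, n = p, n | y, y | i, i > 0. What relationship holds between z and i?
z ≤ i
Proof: n | y and y | i, therefore n | i. i > 0, so n ≤ i. Since n = p, p ≤ i. p = z, so z ≤ i.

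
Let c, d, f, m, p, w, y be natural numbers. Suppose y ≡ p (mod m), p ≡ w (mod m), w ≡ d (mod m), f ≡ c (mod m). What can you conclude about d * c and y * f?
d * c ≡ y * f (mod m)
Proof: y ≡ p (mod m) and p ≡ w (mod m), therefore y ≡ w (mod m). w ≡ d (mod m), so y ≡ d (mod m). From f ≡ c (mod m), y * f ≡ d * c (mod m). Then d * c ≡ y * f (mod m).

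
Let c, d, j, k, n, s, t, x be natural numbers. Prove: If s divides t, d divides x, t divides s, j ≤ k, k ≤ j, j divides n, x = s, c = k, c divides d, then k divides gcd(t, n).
Since c = k and c divides d, k divides d. Since s divides t and t divides s, s = t. Since x = s, x = t. Since d divides x, d divides t. k divides d, so k divides t. j ≤ k and k ≤ j, hence j = k. j divides n, so k divides n. k divides t, so k divides gcd(t, n).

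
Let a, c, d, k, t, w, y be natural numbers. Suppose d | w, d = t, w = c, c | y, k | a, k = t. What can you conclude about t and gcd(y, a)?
t | gcd(y, a)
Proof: w = c and d | w, therefore d | c. c | y, so d | y. d = t, so t | y. Since k = t and k | a, t | a. Since t | y, t | gcd(y, a).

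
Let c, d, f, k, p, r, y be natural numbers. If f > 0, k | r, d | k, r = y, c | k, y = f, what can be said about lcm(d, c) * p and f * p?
lcm(d, c) * p ≤ f * p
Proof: Since d | k and c | k, lcm(d, c) | k. r = y and y = f, therefore r = f. k | r, so k | f. lcm(d, c) | k, so lcm(d, c) | f. Since f > 0, lcm(d, c) ≤ f. Then lcm(d, c) * p ≤ f * p.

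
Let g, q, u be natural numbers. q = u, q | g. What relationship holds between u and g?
u | g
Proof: Because q = u and q | g, by substitution, u | g.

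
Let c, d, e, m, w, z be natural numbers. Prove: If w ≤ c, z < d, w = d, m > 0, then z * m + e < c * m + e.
Because w = d and w ≤ c, d ≤ c. Because z < d, z < c. From m > 0, by multiplying by a positive, z * m < c * m. Then z * m + e < c * m + e.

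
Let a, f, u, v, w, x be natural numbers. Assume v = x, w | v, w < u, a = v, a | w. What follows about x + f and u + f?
x + f < u + f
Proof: From a = v and a | w, v | w. Since w | v, w = v. v = x, so w = x. Since w < u, x < u. Then x + f < u + f.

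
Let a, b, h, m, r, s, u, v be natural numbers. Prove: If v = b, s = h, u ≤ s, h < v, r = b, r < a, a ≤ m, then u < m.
From s = h and u ≤ s, u ≤ h. Since h < v, u < v. Since v = b, u < b. r < a and a ≤ m, so r < m. Since r = b, b < m. u < b, so u < m.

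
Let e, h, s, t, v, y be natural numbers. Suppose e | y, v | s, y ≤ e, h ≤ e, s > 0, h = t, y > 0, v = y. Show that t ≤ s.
Since h = t and h ≤ e, t ≤ e. Because e | y and y > 0, e ≤ y. Since y ≤ e, y = e. Since v = y, v = e. Since v | s, e | s. Since s > 0, e ≤ s. Since t ≤ e, t ≤ s.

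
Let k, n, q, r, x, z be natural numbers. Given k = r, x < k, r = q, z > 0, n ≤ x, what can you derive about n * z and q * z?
n * z < q * z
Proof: k = r and r = q, thus k = q. n ≤ x and x < k, thus n < k. Since k = q, n < q. z > 0, so n * z < q * z.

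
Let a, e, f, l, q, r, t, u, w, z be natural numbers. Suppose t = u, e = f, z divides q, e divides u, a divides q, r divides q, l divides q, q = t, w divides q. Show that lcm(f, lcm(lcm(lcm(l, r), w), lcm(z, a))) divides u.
From e = f and e divides u, f divides u. Because q = t and t = u, q = u. Since l divides q and r divides q, lcm(l, r) divides q. w divides q, so lcm(lcm(l, r), w) divides q. z divides q and a divides q, hence lcm(z, a) divides q. Since lcm(lcm(l, r), w) divides q, lcm(lcm(lcm(l, r), w), lcm(z, a)) divides q. Since q = u, lcm(lcm(lcm(l, r), w), lcm(z, a)) divides u. f divides u, so lcm(f, lcm(lcm(lcm(l, r), w), lcm(z, a))) divides u.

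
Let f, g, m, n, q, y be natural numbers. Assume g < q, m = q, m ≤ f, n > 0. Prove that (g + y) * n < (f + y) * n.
m = q and m ≤ f, thus q ≤ f. From g < q, g < f. Then g + y < f + y. Since n > 0, (g + y) * n < (f + y) * n.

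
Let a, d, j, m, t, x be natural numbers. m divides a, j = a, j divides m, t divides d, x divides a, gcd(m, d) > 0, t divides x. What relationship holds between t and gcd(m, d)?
t ≤ gcd(m, d)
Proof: j = a and j divides m, hence a divides m. m divides a, so a = m. Since t divides x and x divides a, t divides a. a = m, so t divides m. t divides d, so t divides gcd(m, d). Since gcd(m, d) > 0, t ≤ gcd(m, d).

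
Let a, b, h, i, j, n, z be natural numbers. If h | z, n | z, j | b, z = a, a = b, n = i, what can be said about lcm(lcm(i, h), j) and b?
lcm(lcm(i, h), j) | b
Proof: Because z = a and a = b, z = b. n = i and n | z, therefore i | z. Since h | z, lcm(i, h) | z. z = b, so lcm(i, h) | b. Since j | b, lcm(lcm(i, h), j) | b.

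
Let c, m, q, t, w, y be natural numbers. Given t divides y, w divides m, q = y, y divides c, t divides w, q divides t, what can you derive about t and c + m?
t divides c + m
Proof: Because q = y and q divides t, y divides t. t divides y, so y = t. Since y divides c, t divides c. Since t divides w and w divides m, t divides m. t divides c, so t divides c + m.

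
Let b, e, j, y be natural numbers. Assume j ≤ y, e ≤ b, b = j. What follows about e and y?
e ≤ y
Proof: b = j and e ≤ b, so e ≤ j. j ≤ y, so e ≤ y.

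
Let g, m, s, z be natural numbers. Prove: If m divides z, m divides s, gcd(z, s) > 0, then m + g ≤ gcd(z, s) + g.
Since m divides z and m divides s, m divides gcd(z, s). gcd(z, s) > 0, so m ≤ gcd(z, s). Then m + g ≤ gcd(z, s) + g.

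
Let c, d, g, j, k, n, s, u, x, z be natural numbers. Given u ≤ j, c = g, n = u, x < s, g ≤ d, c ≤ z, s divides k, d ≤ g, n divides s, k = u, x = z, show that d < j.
Because g ≤ d and d ≤ g, g = d. Since c = g, c = d. c ≤ z, so d ≤ z. Since x = z and x < s, z < s. n = u and n divides s, hence u divides s. k = u and s divides k, so s divides u. Since u divides s, u = s. Since u ≤ j, s ≤ j. z < s, so z < j. d ≤ z, so d < j.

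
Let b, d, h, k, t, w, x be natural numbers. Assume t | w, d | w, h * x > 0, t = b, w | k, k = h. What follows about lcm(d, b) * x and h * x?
lcm(d, b) * x ≤ h * x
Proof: Since t = b and t | w, b | w. Since d | w, lcm(d, b) | w. k = h and w | k, thus w | h. Since lcm(d, b) | w, lcm(d, b) | h. Then lcm(d, b) * x | h * x. h * x > 0, so lcm(d, b) * x ≤ h * x.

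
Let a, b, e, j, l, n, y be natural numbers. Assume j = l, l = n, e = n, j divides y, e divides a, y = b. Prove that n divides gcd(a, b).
e = n and e divides a, hence n divides a. Since j = l and l = n, j = n. Since y = b and j divides y, j divides b. Since j = n, n divides b. n divides a, so n divides gcd(a, b).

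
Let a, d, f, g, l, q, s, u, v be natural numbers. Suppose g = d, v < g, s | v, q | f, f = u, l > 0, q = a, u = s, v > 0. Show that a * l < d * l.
f = u and u = s, therefore f = s. Since q = a and q | f, a | f. Since f = s, a | s. Since s | v, a | v. v > 0, so a ≤ v. g = d and v < g, thus v < d. a ≤ v, so a < d. l > 0, so a * l < d * l.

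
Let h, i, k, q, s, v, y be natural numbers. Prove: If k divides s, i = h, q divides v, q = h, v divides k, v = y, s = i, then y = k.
s = i and i = h, therefore s = h. k divides s, so k divides h. q = h and q divides v, so h divides v. From k divides h, k divides v. v divides k, so k = v. Since v = y, k = y. Then y = k.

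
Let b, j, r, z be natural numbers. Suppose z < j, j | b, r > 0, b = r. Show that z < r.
b = r and j | b, hence j | r. Since r > 0, j ≤ r. z < j, so z < r.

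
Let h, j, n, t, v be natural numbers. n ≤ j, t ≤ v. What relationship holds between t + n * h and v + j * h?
t + n * h ≤ v + j * h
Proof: Because n ≤ j, n * h ≤ j * h. Because t ≤ v, t + n * h ≤ v + j * h.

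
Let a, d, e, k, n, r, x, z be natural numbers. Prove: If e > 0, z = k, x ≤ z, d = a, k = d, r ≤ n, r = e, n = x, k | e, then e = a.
From n = x and r ≤ n, r ≤ x. r = e, so e ≤ x. z = k and x ≤ z, so x ≤ k. e ≤ x, so e ≤ k. k | e and e > 0, hence k ≤ e. Since e ≤ k, e = k. Since k = d, e = d. Since d = a, e = a.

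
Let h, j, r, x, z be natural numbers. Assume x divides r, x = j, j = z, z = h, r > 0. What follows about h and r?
h ≤ r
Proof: x = j and x divides r, hence j divides r. Since j = z, z divides r. Since r > 0, z ≤ r. z = h, so h ≤ r.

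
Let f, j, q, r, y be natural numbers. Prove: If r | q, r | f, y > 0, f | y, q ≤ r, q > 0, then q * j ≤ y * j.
Since r | q and q > 0, r ≤ q. From q ≤ r, r = q. r | f and f | y, therefore r | y. r = q, so q | y. y > 0, so q ≤ y. Then q * j ≤ y * j.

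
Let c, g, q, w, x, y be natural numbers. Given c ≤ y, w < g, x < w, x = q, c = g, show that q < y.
x < w and w < g, so x < g. c = g and c ≤ y, so g ≤ y. x < g, so x < y. x = q, so q < y.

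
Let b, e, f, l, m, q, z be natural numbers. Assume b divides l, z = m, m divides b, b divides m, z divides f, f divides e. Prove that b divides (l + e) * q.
Since m divides b and b divides m, m = b. z = m, so z = b. From z divides f and f divides e, z divides e. Since z = b, b divides e. b divides l, so b divides l + e. Then b divides (l + e) * q.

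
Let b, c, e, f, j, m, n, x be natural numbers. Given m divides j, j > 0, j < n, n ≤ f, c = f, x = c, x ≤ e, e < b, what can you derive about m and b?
m < b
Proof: m divides j and j > 0, therefore m ≤ j. Because j < n and n ≤ f, j < f. From m ≤ j, m < f. x ≤ e and e < b, thus x < b. Since x = c, c < b. Since c = f, f < b. Since m < f, m < b.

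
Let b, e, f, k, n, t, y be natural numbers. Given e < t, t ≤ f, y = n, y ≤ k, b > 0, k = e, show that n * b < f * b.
y = n and y ≤ k, therefore n ≤ k. k = e, so n ≤ e. Since e < t, n < t. t ≤ f, so n < f. Using b > 0, by multiplying by a positive, n * b < f * b.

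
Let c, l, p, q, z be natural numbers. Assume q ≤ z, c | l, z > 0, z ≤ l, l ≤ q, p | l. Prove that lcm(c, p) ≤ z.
Since l ≤ q and q ≤ z, l ≤ z. z ≤ l, so l = z. c | l and p | l, therefore lcm(c, p) | l. l = z, so lcm(c, p) | z. Since z > 0, lcm(c, p) ≤ z.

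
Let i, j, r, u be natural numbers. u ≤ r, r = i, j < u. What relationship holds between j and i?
j < i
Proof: r = i and u ≤ r, therefore u ≤ i. j < u, so j < i.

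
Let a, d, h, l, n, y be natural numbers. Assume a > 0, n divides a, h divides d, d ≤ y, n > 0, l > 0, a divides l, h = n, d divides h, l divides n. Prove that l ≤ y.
d divides h and h divides d, so d = h. h = n, so d = n. n divides a and a > 0, so n ≤ a. Because a divides l and l > 0, a ≤ l. Since n ≤ a, n ≤ l. From l divides n and n > 0, l ≤ n. Because n ≤ l, n = l. d = n, so d = l. Since d ≤ y, l ≤ y.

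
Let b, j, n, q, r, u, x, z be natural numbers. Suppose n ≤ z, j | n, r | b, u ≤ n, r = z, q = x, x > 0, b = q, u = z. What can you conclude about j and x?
j ≤ x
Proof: u = z and u ≤ n, so z ≤ n. n ≤ z, so n = z. Since j | n, j | z. b = q and q = x, thus b = x. Because r = z and r | b, z | b. b = x, so z | x. From j | z, j | x. Because x > 0, j ≤ x.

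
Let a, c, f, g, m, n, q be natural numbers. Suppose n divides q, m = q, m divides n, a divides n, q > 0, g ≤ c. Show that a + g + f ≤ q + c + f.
Because m = q and m divides n, q divides n. Since n divides q, n = q. a divides n, so a divides q. From q > 0, a ≤ q. From g ≤ c, g + f ≤ c + f. Since a ≤ q, a + g + f ≤ q + c + f.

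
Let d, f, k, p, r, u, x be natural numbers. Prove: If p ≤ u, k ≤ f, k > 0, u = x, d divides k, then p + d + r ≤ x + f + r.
Because u = x and p ≤ u, p ≤ x. From d divides k and k > 0, d ≤ k. From k ≤ f, d ≤ f. Then d + r ≤ f + r. p ≤ x, so p + d + r ≤ x + f + r.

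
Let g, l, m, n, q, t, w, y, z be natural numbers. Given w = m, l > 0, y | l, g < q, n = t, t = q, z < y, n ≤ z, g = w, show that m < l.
g = w and w = m, thus g = m. Since g < q, m < q. Because n = t and t = q, n = q. n ≤ z, so q ≤ z. y | l and l > 0, so y ≤ l. z < y, so z < l. q ≤ z, so q < l. m < q, so m < l.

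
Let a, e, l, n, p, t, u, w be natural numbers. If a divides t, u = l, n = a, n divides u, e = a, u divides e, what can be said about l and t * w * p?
l divides t * w * p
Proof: Since n = a and n divides u, a divides u. From e = a and u divides e, u divides a. Since a divides u, a = u. u = l, so a = l. Since a divides t, l divides t. Then l divides t * w. Then l divides t * w * p.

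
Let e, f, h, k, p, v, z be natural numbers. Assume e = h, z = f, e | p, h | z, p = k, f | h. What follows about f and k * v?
f | k * v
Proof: z = f and h | z, thus h | f. f | h, so h = f. e = h and e | p, hence h | p. p = k, so h | k. h = f, so f | k. Then f | k * v.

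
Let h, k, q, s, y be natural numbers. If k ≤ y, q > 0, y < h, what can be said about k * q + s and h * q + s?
k * q + s < h * q + s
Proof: k ≤ y and y < h, thus k < h. Since q > 0, k * q < h * q. Then k * q + s < h * q + s.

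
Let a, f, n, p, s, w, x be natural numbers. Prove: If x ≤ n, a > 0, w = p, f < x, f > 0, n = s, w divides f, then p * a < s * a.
Since w = p and w divides f, p divides f. f > 0, so p ≤ f. n = s and x ≤ n, so x ≤ s. f < x, so f < s. p ≤ f, so p < s. Using a > 0, by multiplying by a positive, p * a < s * a.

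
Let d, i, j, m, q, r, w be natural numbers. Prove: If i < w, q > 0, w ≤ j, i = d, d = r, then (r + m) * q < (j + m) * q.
i = d and d = r, so i = r. Because i < w and w ≤ j, i < j. Since i = r, r < j. Then r + m < j + m. Since q > 0, (r + m) * q < (j + m) * q.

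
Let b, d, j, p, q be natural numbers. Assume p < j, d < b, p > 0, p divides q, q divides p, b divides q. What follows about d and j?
d < j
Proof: q divides p and p divides q, thus q = p. Since b divides q, b divides p. p > 0, so b ≤ p. Since d < b, d < p. Since p < j, d < j.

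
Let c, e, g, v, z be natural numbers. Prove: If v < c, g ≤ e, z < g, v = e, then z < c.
v = e and v < c, thus e < c. g ≤ e, so g < c. Because z < g, z < c.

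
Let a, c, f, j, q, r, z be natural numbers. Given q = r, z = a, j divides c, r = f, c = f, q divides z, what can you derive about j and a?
j divides a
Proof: c = f and j divides c, therefore j divides f. q = r and r = f, therefore q = f. z = a and q divides z, therefore q divides a. Since q = f, f divides a. j divides f, so j divides a.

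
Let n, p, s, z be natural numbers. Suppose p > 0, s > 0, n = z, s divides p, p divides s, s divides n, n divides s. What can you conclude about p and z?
p = z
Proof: p divides s and s > 0, hence p ≤ s. s divides p and p > 0, thus s ≤ p. Since p ≤ s, p = s. Since s divides n and n divides s, s = n. Since p = s, p = n. From n = z, p = z.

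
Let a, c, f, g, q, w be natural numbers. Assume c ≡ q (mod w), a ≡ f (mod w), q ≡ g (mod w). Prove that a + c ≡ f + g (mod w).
c ≡ q (mod w) and q ≡ g (mod w), thus c ≡ g (mod w). Since a ≡ f (mod w), a + c ≡ f + g (mod w).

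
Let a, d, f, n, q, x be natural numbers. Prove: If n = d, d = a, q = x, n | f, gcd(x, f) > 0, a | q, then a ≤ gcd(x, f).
Because q = x and a | q, a | x. n = d and d = a, hence n = a. Since n | f, a | f. Since a | x, a | gcd(x, f). gcd(x, f) > 0, so a ≤ gcd(x, f).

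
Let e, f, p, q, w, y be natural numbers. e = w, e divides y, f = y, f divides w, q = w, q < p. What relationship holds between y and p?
y < p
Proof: e = w and e divides y, hence w divides y. Since f = y and f divides w, y divides w. Since w divides y, w = y. q = w and q < p, so w < p. w = y, so y < p.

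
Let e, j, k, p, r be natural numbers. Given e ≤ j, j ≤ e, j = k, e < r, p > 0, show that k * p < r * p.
e ≤ j and j ≤ e, hence e = j. j = k, so e = k. Since e < r, k < r. Combining with p > 0, by multiplying by a positive, k * p < r * p.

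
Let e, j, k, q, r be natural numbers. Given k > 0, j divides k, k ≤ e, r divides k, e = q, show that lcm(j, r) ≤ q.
Since j divides k and r divides k, lcm(j, r) divides k. Since k > 0, lcm(j, r) ≤ k. e = q and k ≤ e, so k ≤ q. Since lcm(j, r) ≤ k, lcm(j, r) ≤ q.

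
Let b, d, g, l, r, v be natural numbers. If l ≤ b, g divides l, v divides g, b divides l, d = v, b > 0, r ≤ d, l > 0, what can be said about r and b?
r ≤ b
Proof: Since d = v and r ≤ d, r ≤ v. Since b divides l and l > 0, b ≤ l. Since l ≤ b, l = b. Since v divides g and g divides l, v divides l. l = b, so v divides b. Since b > 0, v ≤ b. Since r ≤ v, r ≤ b.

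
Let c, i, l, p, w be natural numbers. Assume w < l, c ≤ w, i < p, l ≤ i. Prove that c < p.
w < l and l ≤ i, so w < i. From i < p, w < p. c ≤ w, so c < p.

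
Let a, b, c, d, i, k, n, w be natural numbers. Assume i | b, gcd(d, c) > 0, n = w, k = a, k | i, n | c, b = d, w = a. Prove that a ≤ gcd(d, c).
From b = d and i | b, i | d. Because k | i, k | d. k = a, so a | d. Since n = w and w = a, n = a. n | c, so a | c. Since a | d, a | gcd(d, c). From gcd(d, c) > 0, a ≤ gcd(d, c).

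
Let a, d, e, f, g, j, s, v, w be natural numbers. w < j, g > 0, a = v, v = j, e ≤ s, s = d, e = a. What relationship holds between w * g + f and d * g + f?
w * g + f < d * g + f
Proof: Because a = v and v = j, a = j. From e = a, e = j. s = d and e ≤ s, therefore e ≤ d. e = j, so j ≤ d. From w < j, w < d. Since g > 0, w * g < d * g. Then w * g + f < d * g + f.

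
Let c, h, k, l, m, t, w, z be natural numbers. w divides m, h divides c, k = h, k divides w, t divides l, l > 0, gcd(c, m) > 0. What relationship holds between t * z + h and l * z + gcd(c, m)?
t * z + h ≤ l * z + gcd(c, m)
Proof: t divides l and l > 0, therefore t ≤ l. By multiplying by a non-negative, t * z ≤ l * z. k = h and k divides w, so h divides w. w divides m, so h divides m. Because h divides c, h divides gcd(c, m). gcd(c, m) > 0, so h ≤ gcd(c, m). Since t * z ≤ l * z, t * z + h ≤ l * z + gcd(c, m).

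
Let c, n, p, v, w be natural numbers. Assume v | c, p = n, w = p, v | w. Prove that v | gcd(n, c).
w = p and p = n, thus w = n. From v | w, v | n. Since v | c, v | gcd(n, c).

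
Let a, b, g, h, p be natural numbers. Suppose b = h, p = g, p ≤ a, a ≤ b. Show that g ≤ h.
From p = g and p ≤ a, g ≤ a. Since a ≤ b, g ≤ b. b = h, so g ≤ h.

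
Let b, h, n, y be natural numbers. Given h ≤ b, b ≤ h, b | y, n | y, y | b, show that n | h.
y | b and b | y, therefore y = b. Since b ≤ h and h ≤ b, b = h. Since y = b, y = h. Since n | y, n | h.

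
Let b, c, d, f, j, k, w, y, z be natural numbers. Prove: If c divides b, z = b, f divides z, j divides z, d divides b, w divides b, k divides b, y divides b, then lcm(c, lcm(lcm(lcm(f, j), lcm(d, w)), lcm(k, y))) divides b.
From f divides z and j divides z, lcm(f, j) divides z. Since z = b, lcm(f, j) divides b. d divides b and w divides b, therefore lcm(d, w) divides b. Since lcm(f, j) divides b, lcm(lcm(f, j), lcm(d, w)) divides b. k divides b and y divides b, so lcm(k, y) divides b. lcm(lcm(f, j), lcm(d, w)) divides b, so lcm(lcm(lcm(f, j), lcm(d, w)), lcm(k, y)) divides b. Since c divides b, lcm(c, lcm(lcm(lcm(f, j), lcm(d, w)), lcm(k, y))) divides b.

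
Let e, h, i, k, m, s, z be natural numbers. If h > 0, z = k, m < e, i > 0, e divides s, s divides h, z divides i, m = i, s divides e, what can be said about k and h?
k < h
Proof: z = k and z divides i, therefore k divides i. Since i > 0, k ≤ i. m = i and m < e, therefore i < e. k ≤ i, so k < e. s divides e and e divides s, hence s = e. s divides h and h > 0, hence s ≤ h. s = e, so e ≤ h. Since k < e, k < h.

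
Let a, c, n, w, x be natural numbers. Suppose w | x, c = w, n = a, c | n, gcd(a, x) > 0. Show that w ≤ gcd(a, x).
Since n = a and c | n, c | a. Because c = w, w | a. Since w | x, w | gcd(a, x). gcd(a, x) > 0, so w ≤ gcd(a, x).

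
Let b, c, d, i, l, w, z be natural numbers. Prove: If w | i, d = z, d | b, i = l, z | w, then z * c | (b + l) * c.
Since d = z and d | b, z | b. z | w and w | i, thus z | i. Since i = l, z | l. Because z | b, z | b + l. Then z * c | (b + l) * c.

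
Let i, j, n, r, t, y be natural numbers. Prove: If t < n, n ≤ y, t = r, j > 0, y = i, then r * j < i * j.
From t = r and t < n, r < n. Since y = i and n ≤ y, n ≤ i. Since r < n, r < i. j > 0, so r * j < i * j.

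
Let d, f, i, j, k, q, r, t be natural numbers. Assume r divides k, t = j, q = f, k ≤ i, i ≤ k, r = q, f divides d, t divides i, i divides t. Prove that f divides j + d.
i divides t and t divides i, so i = t. Since t = j, i = j. k ≤ i and i ≤ k, hence k = i. r = q and r divides k, thus q divides k. Since q = f, f divides k. k = i, so f divides i. Because i = j, f divides j. From f divides d, f divides j + d.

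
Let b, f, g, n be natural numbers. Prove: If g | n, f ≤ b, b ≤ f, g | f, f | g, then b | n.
Since f ≤ b and b ≤ f, f = b. g | f and f | g, therefore g = f. Since g | n, f | n. f = b, so b | n.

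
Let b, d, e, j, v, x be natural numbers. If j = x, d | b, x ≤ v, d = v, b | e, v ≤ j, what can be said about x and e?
x | e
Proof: Because j = x and v ≤ j, v ≤ x. Because x ≤ v, v = x. Since d = v, d = x. d | b and b | e, so d | e. Since d = x, x | e.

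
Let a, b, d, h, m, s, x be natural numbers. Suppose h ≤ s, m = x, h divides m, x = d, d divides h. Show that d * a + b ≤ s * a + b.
m = x and x = d, therefore m = d. h divides m, so h divides d. Since d divides h, h = d. h ≤ s, so d ≤ s. By multiplying by a non-negative, d * a ≤ s * a. Then d * a + b ≤ s * a + b.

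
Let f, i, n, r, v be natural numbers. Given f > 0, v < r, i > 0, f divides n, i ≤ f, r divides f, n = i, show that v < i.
From n = i and f divides n, f divides i. Since i > 0, f ≤ i. i ≤ f, so f = i. r divides f and f > 0, so r ≤ f. Because f = i, r ≤ i. Since v < r, v < i.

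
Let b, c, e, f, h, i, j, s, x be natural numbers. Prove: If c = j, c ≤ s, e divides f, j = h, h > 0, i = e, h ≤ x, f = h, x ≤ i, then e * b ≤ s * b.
c = j and j = h, thus c = h. h ≤ x and x ≤ i, thus h ≤ i. Because i = e, h ≤ e. Because f = h and e divides f, e divides h. Since h > 0, e ≤ h. From h ≤ e, h = e. c = h, so c = e. Since c ≤ s, e ≤ s. By multiplying by a non-negative, e * b ≤ s * b.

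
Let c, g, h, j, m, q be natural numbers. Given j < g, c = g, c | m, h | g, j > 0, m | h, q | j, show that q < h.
q | j and j > 0, so q ≤ j. c = g and c | m, thus g | m. m | h, so g | h. Because h | g, g = h. j < g, so j < h. q ≤ j, so q < h.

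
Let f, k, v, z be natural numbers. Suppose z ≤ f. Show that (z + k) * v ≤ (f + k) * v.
Since z ≤ f, z + k ≤ f + k. Then (z + k) * v ≤ (f + k) * v.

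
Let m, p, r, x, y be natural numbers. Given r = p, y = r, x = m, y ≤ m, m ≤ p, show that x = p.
Since y = r and r = p, y = p. Since y ≤ m, p ≤ m. Since m ≤ p, m = p. x = m, so x = p.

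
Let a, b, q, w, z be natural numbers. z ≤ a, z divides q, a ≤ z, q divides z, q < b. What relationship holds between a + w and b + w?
a + w < b + w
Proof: q divides z and z divides q, so q = z. Since z ≤ a and a ≤ z, z = a. q = z, so q = a. q < b, so a < b. Then a + w < b + w.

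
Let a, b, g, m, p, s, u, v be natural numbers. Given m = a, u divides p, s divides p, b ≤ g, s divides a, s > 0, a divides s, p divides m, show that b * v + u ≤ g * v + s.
b ≤ g. By multiplying by a non-negative, b * v ≤ g * v. Because a divides s and s divides a, a = s. m = a, so m = s. p divides m, so p divides s. Since s divides p, p = s. Since u divides p, u divides s. s > 0, so u ≤ s. b * v ≤ g * v, so b * v + u ≤ g * v + s.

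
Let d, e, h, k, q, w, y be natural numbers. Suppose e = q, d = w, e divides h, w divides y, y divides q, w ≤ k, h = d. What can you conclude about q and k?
q ≤ k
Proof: Because w divides y and y divides q, w divides q. h = d and d = w, so h = w. From e = q and e divides h, q divides h. Because h = w, q divides w. Because w divides q, w = q. w ≤ k, so q ≤ k.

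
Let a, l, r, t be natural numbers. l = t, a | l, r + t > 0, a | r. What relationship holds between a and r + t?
a ≤ r + t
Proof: Because l = t and a | l, a | t. Because a | r, a | r + t. Since r + t > 0, a ≤ r + t.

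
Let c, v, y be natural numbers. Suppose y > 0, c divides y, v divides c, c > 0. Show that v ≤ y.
v divides c and c > 0, thus v ≤ c. c divides y and y > 0, hence c ≤ y. Since v ≤ c, v ≤ y.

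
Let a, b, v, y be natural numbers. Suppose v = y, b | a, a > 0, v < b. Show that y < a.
v = y and v < b, thus y < b. b | a and a > 0, therefore b ≤ a. y < b, so y < a.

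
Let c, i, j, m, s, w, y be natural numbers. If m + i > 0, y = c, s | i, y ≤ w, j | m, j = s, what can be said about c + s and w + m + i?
c + s ≤ w + m + i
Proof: From y = c and y ≤ w, c ≤ w. From j = s and j | m, s | m. s | i, so s | m + i. m + i > 0, so s ≤ m + i. c ≤ w, so c + s ≤ w + m + i.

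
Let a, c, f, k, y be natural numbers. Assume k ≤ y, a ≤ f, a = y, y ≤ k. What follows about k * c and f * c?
k * c ≤ f * c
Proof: Since y ≤ k and k ≤ y, y = k. Since a = y, a = k. a ≤ f, so k ≤ f. Then k * c ≤ f * c.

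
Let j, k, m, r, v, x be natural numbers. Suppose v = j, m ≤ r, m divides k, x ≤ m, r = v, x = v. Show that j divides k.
r = v and m ≤ r, hence m ≤ v. x = v and x ≤ m, so v ≤ m. m ≤ v, so m = v. Since v = j, m = j. Since m divides k, j divides k.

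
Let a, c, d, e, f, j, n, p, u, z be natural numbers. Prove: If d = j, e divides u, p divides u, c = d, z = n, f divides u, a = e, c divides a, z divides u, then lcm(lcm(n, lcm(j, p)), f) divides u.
z = n and z divides u, hence n divides u. a = e and c divides a, hence c divides e. c = d, so d divides e. e divides u, so d divides u. Since d = j, j divides u. Since p divides u, lcm(j, p) divides u. n divides u, so lcm(n, lcm(j, p)) divides u. f divides u, so lcm(lcm(n, lcm(j, p)), f) divides u.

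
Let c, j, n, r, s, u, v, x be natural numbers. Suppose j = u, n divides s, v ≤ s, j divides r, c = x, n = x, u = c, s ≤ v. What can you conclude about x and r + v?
x divides r + v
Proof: u = c and c = x, hence u = x. From j = u and j divides r, u divides r. u = x, so x divides r. From s ≤ v and v ≤ s, s = v. Since n divides s, n divides v. n = x, so x divides v. From x divides r, x divides r + v.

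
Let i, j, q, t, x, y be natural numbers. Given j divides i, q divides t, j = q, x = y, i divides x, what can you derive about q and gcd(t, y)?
q divides gcd(t, y)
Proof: Because j divides i and i divides x, j divides x. j = q, so q divides x. x = y, so q divides y. q divides t, so q divides gcd(t, y).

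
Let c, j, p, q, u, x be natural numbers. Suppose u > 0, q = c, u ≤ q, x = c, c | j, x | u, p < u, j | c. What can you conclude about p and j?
p < j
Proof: q = c and u ≤ q, thus u ≤ c. From x | u and u > 0, x ≤ u. x = c, so c ≤ u. Since u ≤ c, u = c. c | j and j | c, so c = j. From u = c, u = j. p < u, so p < j.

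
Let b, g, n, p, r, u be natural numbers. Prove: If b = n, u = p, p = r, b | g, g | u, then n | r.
u = p and p = r, so u = r. From b | g and g | u, b | u. u = r, so b | r. Because b = n, n | r.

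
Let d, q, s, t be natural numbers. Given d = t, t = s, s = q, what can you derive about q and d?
q = d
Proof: d = t and t = s, hence d = s. Since s = q, d = q. Then q = d.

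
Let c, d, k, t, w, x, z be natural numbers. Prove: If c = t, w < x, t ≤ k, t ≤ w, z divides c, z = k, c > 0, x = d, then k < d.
Since z = k and z divides c, k divides c. From c > 0, k ≤ c. Since c = t, k ≤ t. t ≤ k, so t = k. From x = d and w < x, w < d. t ≤ w, so t < d. Since t = k, k < d.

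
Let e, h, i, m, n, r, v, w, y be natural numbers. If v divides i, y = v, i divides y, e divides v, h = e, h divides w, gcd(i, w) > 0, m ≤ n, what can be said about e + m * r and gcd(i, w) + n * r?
e + m * r ≤ gcd(i, w) + n * r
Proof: From y = v and i divides y, i divides v. Since v divides i, v = i. Since e divides v, e divides i. h = e and h divides w, thus e divides w. Since e divides i, e divides gcd(i, w). Since gcd(i, w) > 0, e ≤ gcd(i, w). m ≤ n. By multiplying by a non-negative, m * r ≤ n * r. Since e ≤ gcd(i, w), e + m * r ≤ gcd(i, w) + n * r.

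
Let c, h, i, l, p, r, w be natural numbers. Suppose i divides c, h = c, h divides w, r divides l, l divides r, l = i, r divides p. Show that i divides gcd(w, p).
Since h = c and h divides w, c divides w. Since i divides c, i divides w. Because r divides l and l divides r, r = l. Since l = i, r = i. Since r divides p, i divides p. Because i divides w, i divides gcd(w, p).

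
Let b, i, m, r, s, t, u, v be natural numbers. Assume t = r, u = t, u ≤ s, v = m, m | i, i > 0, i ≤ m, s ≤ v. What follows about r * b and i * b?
r * b ≤ i * b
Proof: Since u = t and u ≤ s, t ≤ s. t = r, so r ≤ s. Because m | i and i > 0, m ≤ i. Because i ≤ m, m = i. v = m, so v = i. Since s ≤ v, s ≤ i. r ≤ s, so r ≤ i. Then r * b ≤ i * b.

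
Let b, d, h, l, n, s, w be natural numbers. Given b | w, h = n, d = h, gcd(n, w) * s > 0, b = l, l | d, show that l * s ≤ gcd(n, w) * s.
d = h and h = n, hence d = n. l | d, so l | n. Because b = l and b | w, l | w. Since l | n, l | gcd(n, w). Then l * s | gcd(n, w) * s. gcd(n, w) * s > 0, so l * s ≤ gcd(n, w) * s.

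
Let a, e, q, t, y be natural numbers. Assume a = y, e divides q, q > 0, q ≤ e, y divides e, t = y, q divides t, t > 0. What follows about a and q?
a = q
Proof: e divides q and q > 0, so e ≤ q. Because q ≤ e, e = q. From y divides e, y divides q. Since q > 0, y ≤ q. q divides t and t > 0, so q ≤ t. t = y, so q ≤ y. Since y ≤ q, y = q. a = y, so a = q.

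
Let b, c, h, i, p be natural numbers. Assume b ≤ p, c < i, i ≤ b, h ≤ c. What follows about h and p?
h < p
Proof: Since h ≤ c and c < i, h < i. Since i ≤ b, h < b. b ≤ p, so h < p.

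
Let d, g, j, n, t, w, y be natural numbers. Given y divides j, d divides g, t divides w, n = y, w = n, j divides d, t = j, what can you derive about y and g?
y divides g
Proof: w = n and n = y, thus w = y. t divides w, so t divides y. t = j, so j divides y. Since y divides j, j = y. Because j divides d and d divides g, j divides g. Since j = y, y divides g.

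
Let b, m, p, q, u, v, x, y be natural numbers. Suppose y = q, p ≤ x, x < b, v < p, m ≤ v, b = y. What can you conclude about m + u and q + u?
m + u < q + u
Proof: b = y and y = q, therefore b = q. v < p and p ≤ x, hence v < x. Since m ≤ v, m < x. Since x < b, m < b. b = q, so m < q. Then m + u < q + u.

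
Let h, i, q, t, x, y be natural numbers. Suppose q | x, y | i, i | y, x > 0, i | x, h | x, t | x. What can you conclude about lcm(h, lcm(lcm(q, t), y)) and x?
lcm(h, lcm(lcm(q, t), y)) ≤ x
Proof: q | x and t | x, so lcm(q, t) | x. i | y and y | i, thus i = y. Since i | x, y | x. Because lcm(q, t) | x, lcm(lcm(q, t), y) | x. Because h | x, lcm(h, lcm(lcm(q, t), y)) | x. Since x > 0, lcm(h, lcm(lcm(q, t), y)) ≤ x.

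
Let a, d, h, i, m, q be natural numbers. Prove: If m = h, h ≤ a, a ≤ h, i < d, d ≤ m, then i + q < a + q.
From h ≤ a and a ≤ h, h = a. Since m = h, m = a. i < d and d ≤ m, therefore i < m. m = a, so i < a. Then i + q < a + q.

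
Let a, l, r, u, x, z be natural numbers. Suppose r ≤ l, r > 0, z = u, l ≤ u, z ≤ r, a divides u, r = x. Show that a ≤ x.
Since z = u and z ≤ r, u ≤ r. r ≤ l and l ≤ u, so r ≤ u. Since u ≤ r, u = r. Because a divides u, a divides r. r > 0, so a ≤ r. Since r = x, a ≤ x.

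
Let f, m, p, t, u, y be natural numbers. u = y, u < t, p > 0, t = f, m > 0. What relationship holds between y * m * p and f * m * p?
y * m * p < f * m * p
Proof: From u = y and u < t, y < t. Since t = f, y < f. Since m > 0, y * m < f * m. From p > 0, y * m * p < f * m * p.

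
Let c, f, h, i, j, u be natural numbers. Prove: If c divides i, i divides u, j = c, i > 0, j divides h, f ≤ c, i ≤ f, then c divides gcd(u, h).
i ≤ f and f ≤ c, therefore i ≤ c. c divides i and i > 0, therefore c ≤ i. Since i ≤ c, i = c. Since i divides u, c divides u. j = c and j divides h, so c divides h. c divides u, so c divides gcd(u, h).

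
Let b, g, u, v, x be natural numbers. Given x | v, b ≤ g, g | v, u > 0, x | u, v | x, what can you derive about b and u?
b ≤ u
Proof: v | x and x | v, hence v = x. From g | v, g | x. Since x | u, g | u. Since u > 0, g ≤ u. b ≤ g, so b ≤ u.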